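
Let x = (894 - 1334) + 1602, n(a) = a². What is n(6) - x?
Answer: -1126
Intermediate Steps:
x = 1162 (x = -440 + 1602 = 1162)
n(6) - x = 6² - 1*1162 = 36 - 1162 = -1126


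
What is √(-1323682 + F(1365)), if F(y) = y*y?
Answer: √539543 ≈ 734.54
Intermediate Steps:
F(y) = y²
√(-1323682 + F(1365)) = √(-1323682 + 1365²) = √(-1323682 + 1863225) = √539543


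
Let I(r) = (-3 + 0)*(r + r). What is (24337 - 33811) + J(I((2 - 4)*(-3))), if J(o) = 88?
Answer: -9386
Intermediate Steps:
I(r) = -6*r
(24337 - 33811) + J(I((2 - 4)*(-3))) = (24337 - 33811) + 88 = -9474 + 88 = -9386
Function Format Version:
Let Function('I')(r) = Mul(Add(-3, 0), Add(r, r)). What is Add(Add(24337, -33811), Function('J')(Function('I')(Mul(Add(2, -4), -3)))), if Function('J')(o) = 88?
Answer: -9386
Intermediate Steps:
Function('I')(r) = Mul(-6, r) (Function('I')(r) = Mul(-3, Mul(2, r)) = Mul(-6, r))
Add(Add(24337, -33811), Function('J')(Function('I')(Mul(Add(2, -4), -3)))) = Add(Add(24337, -33811), 88) = Add(-9474, 88) = -9386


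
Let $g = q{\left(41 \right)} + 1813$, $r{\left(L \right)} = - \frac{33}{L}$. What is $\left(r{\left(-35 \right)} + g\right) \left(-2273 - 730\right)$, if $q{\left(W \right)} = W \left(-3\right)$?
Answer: $- \frac{25389507}{5} \approx -5.0779 \cdot 10^{6}$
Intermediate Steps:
$q{\left(W \right)} = - 3 W$
$g = 1690$ ($g = \left(-3\right) 41 + 1813 = -123 + 1813 = 1690$)
$\left(r{\left(-35 \right)} + g\right) \left(-2273 - 730\right) = \left(- \frac{33}{-35} + 1690\right) \left(-2273 - 730\right) = \left(\left(-33\right) \left(- \frac{1}{35}\right) + 1690\right) \left(-3003\right) = \left(\frac{33}{35} + 1690\right) \left(-3003\right) = \frac{59183}{35} \left(-3003\right) = - \frac{25389507}{5}$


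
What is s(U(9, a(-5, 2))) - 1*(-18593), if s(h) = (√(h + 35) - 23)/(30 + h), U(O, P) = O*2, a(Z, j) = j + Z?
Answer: 892441/48 + √53/48 ≈ 18593.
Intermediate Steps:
a(Z, j) = Z + j
U(O, P) = 2*O
s(h) = (-23 + √(35 + h))/(30 + h) (s(h) = (√(35 + h) - 23)/(30 + h) = (-23 + √(35 + h))/(30 + h))
s(U(9, a(-5, 2))) - 1*(-18593) = (-23 + √(35 + 2*9))/(30 + 2*9) - 1*(-18593) = (-23 + √(35 + 18))/(30 + 18) + 18593 = (-23 + √53)/48 + 18593 = (-23/48 + √53/48) + 18593 = 892441/48 + √53/48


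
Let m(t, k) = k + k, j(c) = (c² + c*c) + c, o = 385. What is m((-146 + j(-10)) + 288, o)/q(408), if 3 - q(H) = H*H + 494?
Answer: -154/33391 ≈ -0.0046120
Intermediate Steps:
j(c) = c + 2*c² (j(c) = (c² + c²) + c = 2*c² + c = c + 2*c²)
q(H) = -491 - H² (q(H) = 3 - (H*H + 494) = 3 - (H² + 494) = 3 - (494 + H²) = 3 + (-494 - H²) = -491 - H²)
m(t, k) = 2*k
m((-146 + j(-10)) + 288, o)/q(408) = (2*385)/(-491 - 1*408²) = 770/(-491 - 1*166464) = 770/(-491 - 166464) = 770/(-166955) = 770*(-1/166955) = -154/33391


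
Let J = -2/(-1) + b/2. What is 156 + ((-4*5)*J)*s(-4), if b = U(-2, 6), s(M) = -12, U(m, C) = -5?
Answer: 36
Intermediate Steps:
b = -5
J = -1/2 (J = -2/(-1) - 5/2 = -2*(-1) - 5*1/2 = 2 - 5/2 = -1/2 ≈ -0.50000)
156 + ((-4*5)*J)*s(-4) = 156 + (-4*5*(-1/2))*(-12) = 156 - 20*(-1/2)*(-12) = 156 + 10*(-12) = 156 - 120 = 36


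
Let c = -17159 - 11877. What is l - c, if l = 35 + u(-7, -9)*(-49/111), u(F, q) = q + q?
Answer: 1075921/37 ≈ 29079.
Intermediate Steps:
c = -29036
u(F, q) = 2*q
l = 1589/37 (l = 35 + (2*(-9))*(-49/111) = 35 - (-882)/111 = 35 - 18*(-49/111) = 35 + 294/37 = 1589/37 ≈ 42.946)
l - c = 1589/37 - 1*(-29036) = 1589/37 + 29036 = 1075921/37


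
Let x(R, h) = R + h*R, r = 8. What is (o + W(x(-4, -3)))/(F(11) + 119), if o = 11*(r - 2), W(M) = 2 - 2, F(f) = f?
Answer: 33/65 ≈ 0.50769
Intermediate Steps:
x(R, h) = R + R*h
W(M) = 0
o = 66 (o = 11*(8 - 2) = 11*6 = 66)
(o + W(x(-4, -3)))/(F(11) + 119) = (66 + 0)/(11 + 119) = 66/130 = (1/130)*66 = 33/65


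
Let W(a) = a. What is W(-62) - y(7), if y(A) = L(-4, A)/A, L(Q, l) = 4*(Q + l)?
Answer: -446/7 ≈ -63.714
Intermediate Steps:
L(Q, l) = 4*Q + 4*l
y(A) = (-16 + 4*A)/A (y(A) = (4*(-4) + 4*A)/A = (-16 + 4*A)/A)
W(-62) - y(7) = -62 - (4 - 16/7) = -62 - 1*12/7 = -62 - 12/7 = -446/7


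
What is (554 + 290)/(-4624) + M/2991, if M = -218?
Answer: -883109/3457596 ≈ -0.25541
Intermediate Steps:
(554 + 290)/(-4624) + M/2991 = (554 + 290)/(-4624) - 218/2991 = 844*(-1/4624) - 218*1/2991 = -211/1156 - 218/2991 = -883109/3457596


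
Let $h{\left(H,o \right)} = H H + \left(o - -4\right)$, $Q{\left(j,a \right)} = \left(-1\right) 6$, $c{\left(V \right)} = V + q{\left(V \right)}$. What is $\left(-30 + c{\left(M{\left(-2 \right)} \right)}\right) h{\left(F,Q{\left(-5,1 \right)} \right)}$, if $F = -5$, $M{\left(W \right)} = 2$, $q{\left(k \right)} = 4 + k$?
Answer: $-506$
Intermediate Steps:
$c{\left(V \right)} = 4 + 2 V$ ($c{\left(V \right)} = V + \left(4 + V\right) = 4 + 2 V$)
$Q{\left(j,a \right)} = -6$
$h{\left(H,o \right)} = 4 + o + H^{2}$ ($h{\left(H,o \right)} = H^{2} + \left(o + 4\right) = H^{2} + \left(4 + o\right) = 4 + o + H^{2}$)
$\left(-30 + c{\left(M{\left(-2 \right)} \right)}\right) h{\left(F,Q{\left(-5,1 \right)} \right)} = \left(-30 + \left(4 + 2 \cdot 2\right)\right) \left(4 - 6 + \left(-5\right)^{2}\right) = \left(-30 + \left(4 + 4\right)\right) \left(4 - 6 + 25\right) = \left(-30 + 8\right) 23 = \left(-22\right) 23 = -506$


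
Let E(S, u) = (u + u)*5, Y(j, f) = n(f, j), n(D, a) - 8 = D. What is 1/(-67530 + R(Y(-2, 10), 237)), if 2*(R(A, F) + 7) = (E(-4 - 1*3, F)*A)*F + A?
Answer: 1/4987682 ≈ 2.0049e-7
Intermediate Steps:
n(D, a) = 8 + D
Y(j, f) = 8 + f
E(S, u) = 10*u (E(S, u) = (2*u)*5 = 10*u)
R(A, F) = -7 + A/2 + 5*A*F**2 (R(A, F) = -7 + (((10*F)*A)*F + A)/2 = -7 + ((10*A*F)*F + A)/2 = -7 + (10*A*F**2 + A)/2 = -7 + (A + 10*A*F**2)/2 = -7 + (A/2 + 5*A*F**2) = -7 + A/2 + 5*A*F**2)
1/(-67530 + R(Y(-2, 10), 237)) = 1/(-67530 + (-7 + (8 + 10)/2 + 5*(8 + 10)*237**2)) = 1/(-67530 + (-7 + (1/2)*18 + 5*18*56169)) = 1/(-67530 + (-7 + 9 + 5055210)) = 1/(-67530 + 5055212) = 1/4987682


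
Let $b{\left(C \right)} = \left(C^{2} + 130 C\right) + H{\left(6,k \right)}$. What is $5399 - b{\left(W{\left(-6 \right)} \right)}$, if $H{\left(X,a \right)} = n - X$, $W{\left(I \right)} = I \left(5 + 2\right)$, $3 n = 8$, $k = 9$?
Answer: $\frac{27295}{3} \approx 9098.3$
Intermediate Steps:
$n = \frac{8}{3}$ ($n = \frac{1}{3} \cdot 8 = \frac{8}{3} \approx 2.6667$)
$W{\left(I \right)} = 7 I$ ($W{\left(I \right)} = I 7 = 7 I$)
$H{\left(X,a \right)} = \frac{8}{3} - X$
$b{\left(C \right)} = - \frac{10}{3} + C^{2} + 130 C$ ($b{\left(C \right)} = \left(C^{2} + 130 C\right) + \left(\frac{8}{3} - 6\right) = \left(C^{2} + 130 C\right) - \frac{10}{3} = - \frac{10}{3} + C^{2} + 130 C$)
$5399 - b{\left(W{\left(-6 \right)} \right)} = 5399 - \left(- \frac{10}{3} + \left(7 \left(-6\right)\right)^{2} + 130 \cdot 7 \left(-6\right)\right) = 5399 - \left(- \frac{10}{3} + \left(-42\right)^{2} + 130 \left(-42\right)\right) = 5399 - \left(- \frac{10}{3} + 1764 - 5460\right) = 5399 - - \frac{11098}{3} = 5399 + \frac{11098}{3} = \frac{27295}{3}$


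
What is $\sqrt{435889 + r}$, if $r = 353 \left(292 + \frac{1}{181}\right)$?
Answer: $\frac{\sqrt{17657096258}}{181} \approx 734.14$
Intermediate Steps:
$r = \frac{18657109}{181}$ ($r = 353 \left(292 + \frac{1}{181}\right) = 353 \cdot \frac{52853}{181} = \frac{18657109}{181} \approx 1.0308 \cdot 10^{5}$)
$\sqrt{435889 + r} = \sqrt{435889 + \frac{18657109}{181}} = \sqrt{\frac{97553018}{181}} = \frac{\sqrt{17657096258}}{181}$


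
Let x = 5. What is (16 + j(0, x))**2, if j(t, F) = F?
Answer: 441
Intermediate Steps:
(16 + j(0, x))**2 = (16 + 5)**2 = 21**2 = 441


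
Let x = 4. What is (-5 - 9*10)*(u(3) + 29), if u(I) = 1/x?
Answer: -11115/4 ≈ -2778.8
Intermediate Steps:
u(I) = 1/4
(-5 - 9*10)*(u(3) + 29) = (-5 - 9*10)*(1/4 + 29) = (-5 - 90)*(117/4) = -95*117/4 = -11115/4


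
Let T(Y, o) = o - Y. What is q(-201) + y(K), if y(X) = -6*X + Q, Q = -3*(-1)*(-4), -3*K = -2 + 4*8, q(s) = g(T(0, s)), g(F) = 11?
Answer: 59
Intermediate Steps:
q(s) = 11
K = -10 (K = -(-2 + 4*8)/3 = -(-2 + 32)/3 = -1/3*30 = -10)
Q = -12 (Q = 3*(-4) = -12)
y(X) = -12 - 6*X (y(X) = -6*X - 12 = -12 - 6*X)
q(-201) + y(K) = 11 + (-12 - 6*(-10)) = 11 + (-12 + 60) = 11 + 48 = 59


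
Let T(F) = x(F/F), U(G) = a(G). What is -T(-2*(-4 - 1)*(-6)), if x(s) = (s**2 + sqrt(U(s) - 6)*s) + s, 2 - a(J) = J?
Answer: -2 - I*sqrt(5) ≈ -2.0 - 2.2361*I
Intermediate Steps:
a(J) = 2 - J
U(G) = 2 - G
x(s) = s + s**2 + s*sqrt(-4 - s) (x(s) = (s**2 + sqrt((2 - s) - 6)*s) + s = (s**2 + sqrt(-4 - s)*s) + s = (s**2 + s*sqrt(-4 - s)) + s = s + s**2 + s*sqrt(-4 - s))
T(F) = 2 + I*sqrt(5) (T(F) = (F/F)*(1 + F/F + sqrt(-4 - F/F)) = 1*(1 + 1 + sqrt(-4 - 1*1)) = 1*(1 + 1 + sqrt(-4 - 1)) = 1*(1 + 1 + sqrt(-5)) = 1*(1 + 1 + I*sqrt(5)) = 1*(2 + I*sqrt(5)) = 2 + I*sqrt(5))
-T(-2*(-4 - 1)*(-6)) = -(2 + I*sqrt(5)) = -2 - I*sqrt(5)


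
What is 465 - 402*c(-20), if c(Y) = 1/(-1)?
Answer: 867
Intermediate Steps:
c(Y) = -1
465 - 402*c(-20) = 465 - 402*(-1) = 465 + 402 = 867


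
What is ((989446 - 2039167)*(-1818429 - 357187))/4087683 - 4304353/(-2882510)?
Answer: 2194354846756045153/3927595708110 ≈ 5.5870e+5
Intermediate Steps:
((989446 - 2039167)*(-1818429 - 357187))/4087683 - 4304353/(-2882510) = -1049721*(-2175616)*(1/4087683) - 4304353*(-1/2882510) = 2283789803136*(1/4087683) + 4304353/2882510 = 761263267712/1362561 + 4304353/2882510 = 2194354846756045153/3927595708110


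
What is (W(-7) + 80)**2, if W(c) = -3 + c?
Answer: 4900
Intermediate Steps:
(W(-7) + 80)**2 = ((-3 - 7) + 80)**2 = (-10 + 80)**2 = 70**2 = 4900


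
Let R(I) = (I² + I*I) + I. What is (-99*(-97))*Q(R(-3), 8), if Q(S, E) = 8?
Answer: 76824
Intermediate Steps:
R(I) = I + 2*I² (R(I) = (I² + I²) + I = 2*I² + I = I + 2*I²)
(-99*(-97))*Q(R(-3), 8) = -99*(-97)*8 = 9603*8 = 76824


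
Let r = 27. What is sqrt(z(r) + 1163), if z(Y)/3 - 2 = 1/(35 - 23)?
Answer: sqrt(4677)/2 ≈ 34.194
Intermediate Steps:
z(Y) = 25/4 (z(Y) = 6 + 3/(35 - 23) = 6 + 3/12 = 6 + 3*(1/12) = 6 + 1/4 = 25/4)
sqrt(z(r) + 1163) = sqrt(25/4 + 1163) = sqrt(4677/4) = sqrt(4677)/2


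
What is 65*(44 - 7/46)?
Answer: 131105/46 ≈ 2850.1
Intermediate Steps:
65*(44 - 7/46) = 65*(2017/46) = 131105/46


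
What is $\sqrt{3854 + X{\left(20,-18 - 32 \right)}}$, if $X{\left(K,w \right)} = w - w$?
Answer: $\sqrt{3854} \approx 62.081$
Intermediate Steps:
$X{\left(K,w \right)} = 0$
$\sqrt{3854 + X{\left(20,-18 - 32 \right)}} = \sqrt{3854 + 0} = \sqrt{3854}$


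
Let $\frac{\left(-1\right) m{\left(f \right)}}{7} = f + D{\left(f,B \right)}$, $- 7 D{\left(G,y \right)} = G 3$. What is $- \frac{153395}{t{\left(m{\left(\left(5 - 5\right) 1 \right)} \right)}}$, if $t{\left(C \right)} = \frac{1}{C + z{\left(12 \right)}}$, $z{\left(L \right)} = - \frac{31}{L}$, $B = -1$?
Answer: $\frac{4755245}{12} \approx 3.9627 \cdot 10^{5}$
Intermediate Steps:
$D{\left(G,y \right)} = - \frac{3 G}{7}$ ($D{\left(G,y \right)} = - \frac{G 3}{7} = - \frac{3 G}{7}$)
$m{\left(f \right)} = - 4 f$ ($m{\left(f \right)} = - 7 \left(f - \frac{3 f}{7}\right) = - 7 \frac{4 f}{7} = - 4 f$)
$t{\left(C \right)} = \frac{1}{- \frac{31}{12} + C}$ ($t{\left(C \right)} = \frac{1}{C - \frac{31}{12}} = \frac{1}{- \frac{31}{12} + C}$)
$- \frac{153395}{t{\left(m{\left(\left(5 - 5\right) 1 \right)} \right)}} = - \frac{153395}{12 \frac{1}{-31 + 12 \left(- 4 \left(5 - 5\right) 1\right)}} = - \frac{153395}{12 \frac{1}{-31 + 12 \left(- 4 \cdot 0 \cdot 1\right)}} = - \frac{153395}{12 \frac{1}{-31 + 12 \left(\left(-4\right) 0\right)}} = - \frac{153395}{12 \frac{1}{-31 + 12 \cdot 0}} = - \frac{153395}{12 \frac{1}{-31 + 0}} = - \frac{153395}{12 \frac{1}{-31}} = - \frac{153395}{12 \left(- \frac{1}{31}\right)} = - \frac{153395}{- \frac{12}{31}} = \left(-153395\right) \left(- \frac{31}{12}\right) = \frac{4755245}{12}$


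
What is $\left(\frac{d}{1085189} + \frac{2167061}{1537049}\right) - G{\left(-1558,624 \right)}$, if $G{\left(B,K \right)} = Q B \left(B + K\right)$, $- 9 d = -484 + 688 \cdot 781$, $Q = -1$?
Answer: $\frac{1040233999243857973}{714852285969} \approx 1.4552 \cdot 10^{6}$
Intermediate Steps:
$d = - \frac{178948}{3}$ ($d = - \frac{-484 + 688 \cdot 781}{9} = - \frac{-484 + 537328}{9} = \left(- \frac{1}{9}\right) 536844 = - \frac{178948}{3} \approx -59649.0$)
$G{\left(B,K \right)} = - B \left(B + K\right)$
$\left(\frac{d}{1085189} + \frac{2167061}{1537049}\right) - G{\left(-1558,624 \right)} = \left(- \frac{178948}{3 \cdot 1085189} + \frac{2167061}{1537049}\right) - \left(-1\right) \left(-1558\right) \left(-1558 + 624\right) = \left(\left(- \frac{178948}{3}\right) \frac{1}{1085189} + 2167061 \cdot \frac{1}{1537049}\right) - \left(-1\right) \left(-1558\right) \left(-934\right) = \left(- \frac{25564}{465081} + \frac{2167061}{1537049}\right) - -1455172 = \frac{968565776305}{714852285969} + 1455172 = \frac{1040233999243857973}{714852285969}$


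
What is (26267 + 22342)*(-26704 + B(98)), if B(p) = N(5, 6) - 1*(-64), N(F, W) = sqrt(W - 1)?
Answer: -1294943760 + 48609*sqrt(5) ≈ -1.2948e+9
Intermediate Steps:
N(F, W) = sqrt(-1 + W)
B(p) = 64 + sqrt(5) (B(p) = sqrt(-1 + 6) - 1*(-64) = sqrt(5) + 64 = 64 + sqrt(5))
(26267 + 22342)*(-26704 + B(98)) = (26267 + 22342)*(-26704 + (64 + sqrt(5))) = 48609*(-26640 + sqrt(5)) = -1294943760 + 48609*sqrt(5)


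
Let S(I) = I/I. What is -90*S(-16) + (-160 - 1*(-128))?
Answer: -122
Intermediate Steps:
S(I) = 1
-90*S(-16) + (-160 - 1*(-128)) = -90*1 + (-160 - 1*(-128)) = -90 + (-160 + 128) = -90 - 32 = -122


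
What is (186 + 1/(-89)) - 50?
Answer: 12103/89 ≈ 135.99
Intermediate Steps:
(186 + 1/(-89)) - 50 = (186 - 1/89) - 50 = 16553/89 - 50 = 12103/89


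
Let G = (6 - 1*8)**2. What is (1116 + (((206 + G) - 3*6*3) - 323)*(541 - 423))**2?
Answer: 345588100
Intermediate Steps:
G = 4 (G = (6 - 8)**2 = (-2)**2 = 4)
(1116 + (((206 + G) - 3*6*3) - 323)*(541 - 423))**2 = (1116 + (((206 + 4) - 3*6*3) - 323)*(541 - 423))**2 = (1116 + ((210 - 18*3) - 323)*118)**2 = (1116 + ((210 - 54) - 323)*118)**2 = (1116 + (156 - 323)*118)**2 = (1116 - 167*118)**2 = (1116 - 19706)**2 = (-18590)**2 = 345588100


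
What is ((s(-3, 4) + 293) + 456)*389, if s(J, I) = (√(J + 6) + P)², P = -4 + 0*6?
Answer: 298752 - 3112*√3 ≈ 2.9336e+5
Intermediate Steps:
P = -4 (P = -4 + 0 = -4)
s(J, I) = (-4 + √(6 + J))² (s(J, I) = (√(J + 6) - 4)² = (√(6 + J) - 4)² = (-4 + √(6 + J))²)
((s(-3, 4) + 293) + 456)*389 = (((-4 + √(6 - 3))² + 293) + 456)*389 = (((-4 + √3)² + 293) + 456)*389 = ((293 + (-4 + √3)²) + 456)*389 = (749 + (-4 + √3)²)*389 = 291361 + 389*(-4 + √3)²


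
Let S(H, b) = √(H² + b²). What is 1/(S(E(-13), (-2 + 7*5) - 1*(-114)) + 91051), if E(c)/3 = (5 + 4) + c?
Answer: 91051/8290262848 - 3*√2417/8290262848 ≈ 1.0965e-5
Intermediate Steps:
E(c) = 27 + 3*c (E(c) = 3*((5 + 4) + c) = 3*(9 + c) = 27 + 3*c)
1/(S(E(-13), (-2 + 7*5) - 1*(-114)) + 91051) = 1/(√((27 + 3*(-13))² + ((-2 + 7*5) - 1*(-114))²) + 91051) = 1/(√((27 - 39)² + ((-2 + 35) + 114)²) + 91051) = 1/(√((-12)² + (33 + 114)²) + 91051) = 1/(√(144 + 147²) + 91051) = 1/(√(144 + 21609) + 91051) = 1/(√21753 + 91051) = 1/(3*√2417 + 91051) = 1/(91051 + 3*√2417)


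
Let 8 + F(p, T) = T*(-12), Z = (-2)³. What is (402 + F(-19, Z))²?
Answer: 240100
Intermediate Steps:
Z = -8
F(p, T) = -8 - 12*T (F(p, T) = -8 + T*(-12) = -8 - 12*T)
(402 + F(-19, Z))² = (402 + (-8 - 12*(-8)))² = (402 + (-8 + 96))² = (402 + 88)² = 490² = 240100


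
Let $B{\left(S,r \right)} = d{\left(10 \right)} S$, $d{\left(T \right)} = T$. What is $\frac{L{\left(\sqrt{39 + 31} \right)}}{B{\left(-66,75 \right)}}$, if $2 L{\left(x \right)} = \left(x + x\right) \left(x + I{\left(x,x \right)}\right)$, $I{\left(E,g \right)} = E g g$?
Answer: $- \frac{497}{66} \approx -7.5303$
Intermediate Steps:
$I{\left(E,g \right)} = E g^{2}$
$L{\left(x \right)} = x \left(x + x^{3}\right)$ ($L{\left(x \right)} = \frac{\left(x + x\right) \left(x + x x^{2}\right)}{2} = \frac{2 x \left(x + x^{3}\right)}{2} = x \left(x + x^{3}\right)$)
$B{\left(S,r \right)} = 10 S$
$\frac{L{\left(\sqrt{39 + 31} \right)}}{B{\left(-66,75 \right)}} = \frac{\left(\sqrt{39 + 31}\right)^{2} + \left(\sqrt{39 + 31}\right)^{4}}{10 \left(-66\right)} = \frac{\left(\sqrt{70}\right)^{2} + \left(\sqrt{70}\right)^{4}}{-660} = \left(70 + 4900\right) \left(- \frac{1}{660}\right) = 4970 \left(- \frac{1}{660}\right) = - \frac{497}{66}$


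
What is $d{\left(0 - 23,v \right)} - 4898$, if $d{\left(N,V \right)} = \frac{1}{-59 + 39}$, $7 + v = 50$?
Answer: $- \frac{97961}{20} \approx -4898.0$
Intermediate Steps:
$v = 43$ ($v = -7 + 50 = 43$)
$d{\left(N,V \right)} = - \frac{1}{20}$ ($d{\left(N,V \right)} = \frac{1}{-20} = - \frac{1}{20}$)
$d{\left(0 - 23,v \right)} - 4898 = - \frac{1}{20} - 4898 = - \frac{97961}{20}$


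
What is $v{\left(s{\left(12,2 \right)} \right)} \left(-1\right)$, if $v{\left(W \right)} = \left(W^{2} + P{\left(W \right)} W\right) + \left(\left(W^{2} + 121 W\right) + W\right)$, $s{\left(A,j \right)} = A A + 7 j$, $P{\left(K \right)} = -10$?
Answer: $-67624$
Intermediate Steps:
$s{\left(A,j \right)} = A^{2} + 7 j$
$v{\left(W \right)} = 2 W^{2} + 112 W$ ($v{\left(W \right)} = \left(W^{2} - 10 W\right) + \left(\left(W^{2} + 121 W\right) + W\right) = \left(W^{2} - 10 W\right) + \left(W^{2} + 122 W\right) = 2 W^{2} + 112 W$)
$v{\left(s{\left(12,2 \right)} \right)} \left(-1\right) = 2 \left(12^{2} + 7 \cdot 2\right) \left(56 + \left(12^{2} + 7 \cdot 2\right)\right) \left(-1\right) = 2 \left(144 + 14\right) \left(56 + \left(144 + 14\right)\right) \left(-1\right) = 2 \cdot 158 \left(56 + 158\right) \left(-1\right) = 2 \cdot 158 \cdot 214 \left(-1\right) = 67624 \left(-1\right) = -67624$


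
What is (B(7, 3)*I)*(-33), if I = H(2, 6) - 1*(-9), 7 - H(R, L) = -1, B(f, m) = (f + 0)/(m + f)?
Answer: -3927/10 ≈ -392.70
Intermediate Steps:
B(f, m) = f/(f + m)
H(R, L) = 8 (H(R, L) = 7 - 1*(-1) = 7 + 1 = 8)
I = 17 (I = 8 - 1*(-9) = 8 + 9 = 17)
(B(7, 3)*I)*(-33) = ((7/(7 + 3))*17)*(-33) = ((7/10)*17)*(-33) = (119/10)*(-33) = -3927/10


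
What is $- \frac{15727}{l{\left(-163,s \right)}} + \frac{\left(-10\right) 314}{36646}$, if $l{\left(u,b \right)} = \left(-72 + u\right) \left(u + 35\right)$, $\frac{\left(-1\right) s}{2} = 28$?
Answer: $- \frac{335391421}{551155840} \approx -0.60852$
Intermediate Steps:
$s = -56$ ($s = \left(-2\right) 28 = -56$)
$l{\left(u,b \right)} = \left(-72 + u\right) \left(35 + u\right)$
$- \frac{15727}{l{\left(-163,s \right)}} + \frac{\left(-10\right) 314}{36646} = - \frac{15727}{-2520 + \left(-163\right)^{2} - -6031} + \frac{\left(-10\right) 314}{36646} = - \frac{15727}{-2520 + 26569 + 6031} - \frac{1570}{18323} = - \frac{15727}{30080} - \frac{1570}{18323} = - \frac{335391421}{551155840}$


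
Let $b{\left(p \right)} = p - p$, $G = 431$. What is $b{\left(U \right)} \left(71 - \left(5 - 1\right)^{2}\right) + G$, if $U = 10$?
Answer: $431$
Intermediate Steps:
$b{\left(p \right)} = 0$
$b{\left(U \right)} \left(71 - \left(5 - 1\right)^{2}\right) + G = 0 \left(71 - \left(5 - 1\right)^{2}\right) + 431 = 0 \left(71 - 4^{2}\right) + 431 = 0 \left(71 - 16\right) + 431 = 0 \cdot 55 + 431 = 0 + 431 = 431$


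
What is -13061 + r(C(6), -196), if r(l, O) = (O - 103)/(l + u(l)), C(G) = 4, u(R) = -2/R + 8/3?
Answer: -485051/37 ≈ -13109.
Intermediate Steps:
u(R) = 8/3 - 2/R (u(R) = -2/R + 8*(1/3) = -2/R + 8/3 = 8/3 - 2/R)
r(l, O) = (-103 + O)/(8/3 + l - 2/l) (r(l, O) = (O - 103)/(l + (8/3 - 2/l)) = (-103 + O)/(8/3 + l - 2/l))
-13061 + r(C(6), -196) = -13061 + 3*4*(-103 - 196)/(-6 + 3*4**2 + 8*4) = -13061 + 3*4*(-299)/(-6 + 3*16 + 32) = -13061 + 3*4*(-299)/(-6 + 48 + 32) = -13061 + 3*4*(-299)/74 = -13061 + 3*4*(1/74)*(-299) = -13061 - 1794/37 = -485051/37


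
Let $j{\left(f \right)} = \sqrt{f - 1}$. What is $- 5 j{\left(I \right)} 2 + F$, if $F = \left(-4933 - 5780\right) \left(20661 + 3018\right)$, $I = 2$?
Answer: $-253673137$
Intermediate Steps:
$j{\left(f \right)} = \sqrt{-1 + f}$
$F = -253673127$ ($F = \left(-10713\right) 23679 = -253673127$)
$- 5 j{\left(I \right)} 2 + F = - 5 \sqrt{-1 + 2} \cdot 2 - 253673127 = - 5 \sqrt{1} \cdot 2 - 253673127 = \left(-5\right) 1 \cdot 2 - 253673127 = \left(-5\right) 2 - 253673127 = -10 - 253673127 = -253673137$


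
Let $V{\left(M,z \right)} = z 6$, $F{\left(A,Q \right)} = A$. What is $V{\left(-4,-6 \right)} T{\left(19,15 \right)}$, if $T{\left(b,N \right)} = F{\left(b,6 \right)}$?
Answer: $-684$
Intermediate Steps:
$T{\left(b,N \right)} = b$
$V{\left(M,z \right)} = 6 z$
$V{\left(-4,-6 \right)} T{\left(19,15 \right)} = 6 \left(-6\right) 19 = \left(-36\right) 19 = -684$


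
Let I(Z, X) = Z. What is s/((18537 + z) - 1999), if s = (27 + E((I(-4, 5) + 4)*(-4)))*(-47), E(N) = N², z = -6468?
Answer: -1269/10070 ≈ -0.12602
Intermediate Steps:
s = -1269 (s = (27 + ((-4 + 4)*(-4))²)*(-47) = (27 + (0*(-4))²)*(-47) = (27 + 0²)*(-47) = (27 + 0)*(-47) = 27*(-47) = -1269)
s/((18537 + z) - 1999) = -1269/((18537 - 6468) - 1999) = -1269/(12069 - 1999) = -1269/10070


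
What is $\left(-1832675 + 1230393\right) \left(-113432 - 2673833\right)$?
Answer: $1678719538730$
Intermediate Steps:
$\left(-1832675 + 1230393\right) \left(-113432 - 2673833\right) = \left(-602282\right) \left(-2787265\right) = 1678719538730$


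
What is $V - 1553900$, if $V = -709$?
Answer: $-1554609$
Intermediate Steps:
$V - 1553900 = -709 - 1553900 = -1554609$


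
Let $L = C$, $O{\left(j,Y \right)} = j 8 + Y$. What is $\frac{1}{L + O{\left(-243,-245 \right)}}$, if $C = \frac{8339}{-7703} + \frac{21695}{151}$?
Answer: $- \frac{1163153}{2380284521} \approx -0.00048866$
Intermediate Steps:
$O{\left(j,Y \right)} = Y + 8 j$ ($O{\left(j,Y \right)} = 8 j + Y = Y + 8 j$)
$C = \frac{165857396}{1163153}$ ($C = 8339 \left(- \frac{1}{7703}\right) + 21695 \cdot \frac{1}{151} = - \frac{8339}{7703} + \frac{21695}{151} = \frac{165857396}{1163153} \approx 142.59$)
$L = \frac{165857396}{1163153} \approx 142.59$
$\frac{1}{L + O{\left(-243,-245 \right)}} = \frac{1}{\frac{165857396}{1163153} + \left(-245 + 8 \left(-243\right)\right)} = \frac{1}{\frac{165857396}{1163153} - 2189} = \frac{1}{- \frac{2380284521}{1163153}} = - \frac{1163153}{2380284521}$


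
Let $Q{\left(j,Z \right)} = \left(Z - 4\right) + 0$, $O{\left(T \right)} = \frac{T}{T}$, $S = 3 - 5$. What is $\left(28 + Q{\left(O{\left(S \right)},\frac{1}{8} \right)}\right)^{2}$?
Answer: $\frac{37249}{64} \approx 582.02$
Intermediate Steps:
$S = -2$
$O{\left(T \right)} = 1$
$Q{\left(j,Z \right)} = -4 + Z$ ($Q{\left(j,Z \right)} = \left(-4 + Z\right) + 0 = -4 + Z$)
$\left(28 + Q{\left(O{\left(S \right)},\frac{1}{8} \right)}\right)^{2} = \left(28 - \left(4 - \frac{1}{8}\right)\right)^{2} = \left(28 + \left(-4 + \frac{1}{8}\right)\right)^{2} = \left(28 - \frac{31}{8}\right)^{2} = \left(\frac{193}{8}\right)^{2} = \frac{37249}{64}$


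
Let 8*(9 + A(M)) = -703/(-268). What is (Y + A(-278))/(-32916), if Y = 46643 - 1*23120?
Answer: -50414719/70571904 ≈ -0.71437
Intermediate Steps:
A(M) = -18593/2144 (A(M) = -9 + (-703/(-268))/8 = -9 + (-703*(-1/268))/8 = -9 + (1/8)*(703/268) = -9 + 703/2144 = -18593/2144)
Y = 23523 (Y = 46643 - 23120 = 23523)
(Y + A(-278))/(-32916) = (23523 - 18593/2144)/(-32916) = (50414719/2144)*(-1/32916) = -50414719/70571904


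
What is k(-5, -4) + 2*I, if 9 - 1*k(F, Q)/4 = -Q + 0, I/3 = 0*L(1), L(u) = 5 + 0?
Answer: 20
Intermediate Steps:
L(u) = 5
I = 0 (I = 3*(0*5) = 3*0 = 0)
k(F, Q) = 36 + 4*Q (k(F, Q) = 36 - 4*(-Q + 0) = 36 - (-4)*Q = 36 + 4*Q)
k(-5, -4) + 2*I = (36 + 4*(-4)) + 2*0 = (36 - 16) + 0 = 20 + 0 = 20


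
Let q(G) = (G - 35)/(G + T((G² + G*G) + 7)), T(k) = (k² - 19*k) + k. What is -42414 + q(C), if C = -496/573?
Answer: -373154782231189011/8798006520077 ≈ -42414.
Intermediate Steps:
T(k) = k² - 18*k
C = -496/573 (C = -496*1/573 = -496/573 ≈ -0.86562)
q(G) = (-35 + G)/(G + (-11 + 2*G²)*(7 + 2*G²)) (q(G) = (G - 35)/(G + ((G² + G*G) + 7)*(-18 + ((G² + G*G) + 7))) = (-35 + G)/(G + ((G² + G²) + 7)*(-18 + ((G² + G²) + 7))) = (-35 + G)/(G + (2*G² + 7)*(-18 + (2*G² + 7))) = (-35 + G)/(G + (7 + 2*G²)*(-18 + (7 + 2*G²))) = (-35 + G)/(G + (7 + 2*G²)*(-11 + 2*G²)) = (-35 + G)/(G + (-11 + 2*G²)*(7 + 2*G²)))
-42414 + q(C) = -42414 + (-35 - 496/573)/(-77 - 496/573 - 8*(-496/573)² + 4*(-496/573)⁴) = -42414 - 20551/573/(-77 - 496/573 - 8*246016/328329 + 4*(60523872256/107799932241)) = -42414 - 20551/573/(-77 - 496/573 - 1968128/328329 + 242095489024/107799932241) = -42414 - 20551/573/(-8798006520077/107799932241) = -42414 - 107799932241/8798006520077*(-20551/573) = -42414 + 3866311356867/8798006520077 = -373154782231189011/8798006520077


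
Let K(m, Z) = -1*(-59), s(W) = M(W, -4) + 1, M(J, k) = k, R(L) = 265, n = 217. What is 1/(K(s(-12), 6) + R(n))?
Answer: 1/324 ≈ 0.0030864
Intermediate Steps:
s(W) = -3 (s(W) = -4 + 1 = -3)
K(m, Z) = 59
1/(K(s(-12), 6) + R(n)) = 1/(59 + 265) = 1/324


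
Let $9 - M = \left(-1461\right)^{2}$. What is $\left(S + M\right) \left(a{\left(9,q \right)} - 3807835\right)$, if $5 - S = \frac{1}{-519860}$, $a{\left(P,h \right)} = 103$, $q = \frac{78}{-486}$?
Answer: $\frac{1056307511983883727}{129965} \approx 8.1276 \cdot 10^{12}$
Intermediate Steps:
$q = - \frac{13}{81}$ ($q = 78 \left(- \frac{1}{486}\right) = - \frac{13}{81} \approx -0.16049$)
$M = -2134512$ ($M = 9 - \left(-1461\right)^{2} = 9 - 2134521 = -2134512$)
$S = \frac{2599301}{519860}$ ($S = 5 - \frac{1}{-519860} = 5 - - \frac{1}{519860} = 5 + \frac{1}{519860} = \frac{2599301}{519860} \approx 5.0$)
$\left(S + M\right) \left(a{\left(9,q \right)} - 3807835\right) = \left(\frac{2599301}{519860} - 2134512\right) \left(103 - 3807835\right) = \left(- \frac{1109644809019}{519860}\right) \left(-3807732\right) = \frac{1056307511983883727}{129965}$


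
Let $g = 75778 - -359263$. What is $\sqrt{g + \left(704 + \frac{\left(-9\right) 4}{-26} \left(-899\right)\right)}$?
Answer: $\frac{\sqrt{73430539}}{13} \approx 659.17$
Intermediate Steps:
$g = 435041$ ($g = 75778 + 359263 = 435041$)
$\sqrt{g + \left(704 + \frac{\left(-9\right) 4}{-26} \left(-899\right)\right)} = \sqrt{435041 + \left(704 + \frac{\left(-9\right) 4}{-26} \left(-899\right)\right)} = \sqrt{435041 + \left(704 + \left(-36\right) \left(- \frac{1}{26}\right) \left(-899\right)\right)} = \sqrt{435041 + \left(704 + \frac{18}{13} \left(-899\right)\right)} = \sqrt{435041 + \left(704 - \frac{16182}{13}\right)} = \sqrt{435041 - \frac{7030}{13}} = \sqrt{\frac{5648503}{13}} = \frac{\sqrt{73430539}}{13}$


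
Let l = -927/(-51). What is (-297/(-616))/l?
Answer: 153/5768 ≈ 0.026526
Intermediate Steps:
l = 309/17 (l = -927*(-1/51) = 309/17 ≈ 18.176)
(-297/(-616))/l = (-297/(-616))/(309/17) = -297*(-1/616)*(17/309) = (27/56)*(17/309) = 153/5768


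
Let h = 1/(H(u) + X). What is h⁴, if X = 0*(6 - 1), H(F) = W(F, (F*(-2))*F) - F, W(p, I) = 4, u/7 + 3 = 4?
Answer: 1/81 ≈ 0.012346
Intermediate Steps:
u = 7 (u = -21 + 7*4 = -21 + 28 = 7)
H(F) = 4 - F
X = 0 (X = 0*5 = 0)
h = -⅓ (h = 1/((4 - 1*7) + 0) = 1/((4 - 7) + 0) = 1/(-3 + 0) = 1/(-3) = -⅓ ≈ -0.33333)
h⁴ = (-⅓)⁴ = 1/81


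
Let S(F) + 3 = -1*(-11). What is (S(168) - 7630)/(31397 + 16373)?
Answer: -3811/23885 ≈ -0.15956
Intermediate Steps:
S(F) = 8 (S(F) = -3 - 1*(-11) = -3 + 11 = 8)
(S(168) - 7630)/(31397 + 16373) = (8 - 7630)/(31397 + 16373) = -7622/47770 = -7622*1/47770 = -3811/23885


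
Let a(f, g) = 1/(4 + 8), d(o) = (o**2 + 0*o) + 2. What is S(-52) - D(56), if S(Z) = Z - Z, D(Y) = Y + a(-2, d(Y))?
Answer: -673/12 ≈ -56.083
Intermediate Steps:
d(o) = 2 + o**2 (d(o) = (o**2 + 0) + 2 = o**2 + 2 = 2 + o**2)
a(f, g) = 1/12
D(Y) = 1/12 + Y (D(Y) = Y + 1/12 = 1/12 + Y)
S(Z) = 0
S(-52) - D(56) = 0 - (1/12 + 56) = 0 - 1*673/12 = 0 - 673/12 = -673/12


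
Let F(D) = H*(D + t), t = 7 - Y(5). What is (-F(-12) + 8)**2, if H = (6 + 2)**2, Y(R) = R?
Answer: 419904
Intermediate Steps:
t = 2 (t = 7 - 1*5 = 7 - 5 = 2)
H = 64 (H = 8**2 = 64)
F(D) = 128 + 64*D (F(D) = 64*(D + 2) = 64*(2 + D) = 128 + 64*D)
(-F(-12) + 8)**2 = (-(128 + 64*(-12)) + 8)**2 = (-(128 - 768) + 8)**2 = (-1*(-640) + 8)**2 = (640 + 8)**2 = 648**2 = 419904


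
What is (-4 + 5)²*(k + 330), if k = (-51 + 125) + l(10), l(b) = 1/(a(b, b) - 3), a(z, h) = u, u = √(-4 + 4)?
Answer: 1211/3 ≈ 403.67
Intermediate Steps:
u = 0 (u = √0 = 0)
a(z, h) = 0
l(b) = -⅓ (l(b) = 1/(0 - 3) = 1/(-3) = -⅓)
k = 221/3 (k = (-51 + 125) - ⅓ = 74 - ⅓ = 221/3 ≈ 73.667)
(-4 + 5)²*(k + 330) = (-4 + 5)²*(221/3 + 330) = 1²*(1211/3) = 1*(1211/3) = 1211/3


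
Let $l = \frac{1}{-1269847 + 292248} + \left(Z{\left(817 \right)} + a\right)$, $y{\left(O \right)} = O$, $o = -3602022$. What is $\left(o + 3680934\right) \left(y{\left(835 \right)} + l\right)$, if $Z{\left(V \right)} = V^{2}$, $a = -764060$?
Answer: $- \frac{7385485966562880}{977599} \approx -7.5547 \cdot 10^{9}$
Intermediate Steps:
$l = - \frac{94407713030}{977599}$ ($l = \frac{1}{-1269847 + 292248} - \left(764060 - 817^{2}\right) = \frac{1}{-977599} + \left(667489 - 764060\right) = - \frac{1}{977599} - 96571 = - \frac{94407713030}{977599} \approx -96571.0$)
$\left(o + 3680934\right) \left(y{\left(835 \right)} + l\right) = \left(-3602022 + 3680934\right) \left(835 - \frac{94407713030}{977599}\right) = 78912 \left(- \frac{93591417865}{977599}\right) = - \frac{7385485966562880}{977599}$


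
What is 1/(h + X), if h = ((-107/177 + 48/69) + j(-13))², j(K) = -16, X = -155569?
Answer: -16573041/2574056910104 ≈ -6.4385e-6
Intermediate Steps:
h = 4194505225/16573041 (h = ((-107/177 + 48/69) - 16)² = ((-107*1/177 + 48*(1/69)) - 16)² = ((-107/177 + 16/23) - 16)² = (371/4071 - 16)² = (-64765/4071)² = 4194505225/16573041 ≈ 253.09)
1/(h + X) = 1/(4194505225/16573041 - 155569) = 1/(-2574056910104/16573041) = -16573041/2574056910104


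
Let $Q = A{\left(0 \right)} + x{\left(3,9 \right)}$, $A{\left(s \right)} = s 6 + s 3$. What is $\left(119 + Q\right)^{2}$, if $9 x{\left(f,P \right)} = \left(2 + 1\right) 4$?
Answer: $\frac{130321}{9} \approx 14480.0$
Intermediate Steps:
$x{\left(f,P \right)} = \frac{4}{3}$ ($x{\left(f,P \right)} = \frac{\left(2 + 1\right) 4}{9} = \frac{3 \cdot 4}{9} = \frac{1}{9} \cdot 12 = \frac{4}{3}$)
$A{\left(s \right)} = 9 s$ ($A{\left(s \right)} = 6 s + 3 s = 9 s$)
$Q = \frac{4}{3}$ ($Q = 9 \cdot 0 + \frac{4}{3} = 0 + \frac{4}{3} = \frac{4}{3} \approx 1.3333$)
$\left(119 + Q\right)^{2} = \left(119 + \frac{4}{3}\right)^{2} = \left(\frac{361}{3}\right)^{2} = \frac{130321}{9}$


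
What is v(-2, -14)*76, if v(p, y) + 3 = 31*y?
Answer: -33212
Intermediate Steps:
v(p, y) = -3 + 31*y
v(-2, -14)*76 = (-3 + 31*(-14))*76 = (-3 - 434)*76 = -437*76 = -33212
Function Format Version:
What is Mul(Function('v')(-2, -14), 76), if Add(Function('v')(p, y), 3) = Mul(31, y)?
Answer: -33212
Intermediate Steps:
Function('v')(p, y) = Add(-3, Mul(31, y))
Mul(Function('v')(-2, -14), 76) = Mul(Add(-3, Mul(31, -14)), 76) = Mul(Add(-3, -434), 76) = Mul(-437, 76) = -33212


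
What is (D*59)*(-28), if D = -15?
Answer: 24780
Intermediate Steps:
(D*59)*(-28) = -15*59*(-28) = -885*(-28) = 24780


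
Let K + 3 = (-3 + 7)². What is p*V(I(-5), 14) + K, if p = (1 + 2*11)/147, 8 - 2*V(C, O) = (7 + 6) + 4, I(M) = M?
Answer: 1205/98 ≈ 12.296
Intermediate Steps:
V(C, O) = -9/2 (V(C, O) = 4 - ((7 + 6) + 4)/2 = 4 - (13 + 4)/2 = 4 - ½*17 = 4 - 17/2 = -9/2)
p = 23/147 (p = (1 + 22)*(1/147) = 23*(1/147) = 23/147 ≈ 0.15646)
K = 13 (K = -3 + (-3 + 7)² = -3 + 4² = -3 + 16 = 13)
p*V(I(-5), 14) + K = (23/147)*(-9/2) + 13 = -69/98 + 13 = 1205/98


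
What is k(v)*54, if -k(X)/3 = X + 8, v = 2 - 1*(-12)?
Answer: -3564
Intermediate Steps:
v = 14 (v = 2 + 12 = 14)
k(X) = -24 - 3*X (k(X) = -3*(X + 8) = -3*(8 + X) = -24 - 3*X)
k(v)*54 = (-24 - 3*14)*54 = (-24 - 42)*54 = -66*54 = -3564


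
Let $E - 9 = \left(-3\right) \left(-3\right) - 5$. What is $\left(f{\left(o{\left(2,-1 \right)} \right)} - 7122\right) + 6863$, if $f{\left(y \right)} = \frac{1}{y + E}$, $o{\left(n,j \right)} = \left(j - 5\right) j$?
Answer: $- \frac{4920}{19} \approx -258.95$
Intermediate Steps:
$o{\left(n,j \right)} = j \left(-5 + j\right)$ ($o{\left(n,j \right)} = \left(-5 + j\right) j = j \left(-5 + j\right)$)
$E = 13$ ($E = 9 - -4 = 9 + \left(9 - 5\right) = 9 + 4 = 13$)
$f{\left(y \right)} = \frac{1}{13 + y}$ ($f{\left(y \right)} = \frac{1}{y + 13} = \frac{1}{13 + y}$)
$\left(f{\left(o{\left(2,-1 \right)} \right)} - 7122\right) + 6863 = \left(\frac{1}{13 - \left(-5 - 1\right)} - 7122\right) + 6863 = \left(\frac{1}{13 - -6} - 7122\right) + 6863 = \left(\frac{1}{13 + 6} - 7122\right) + 6863 = \left(\frac{1}{19} - 7122\right) + 6863 = - \frac{135317}{19} + 6863 = - \frac{4920}{19}$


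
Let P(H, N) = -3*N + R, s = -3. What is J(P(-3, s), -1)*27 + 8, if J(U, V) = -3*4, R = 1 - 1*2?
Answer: -316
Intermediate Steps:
R = -1 (R = 1 - 2 = -1)
P(H, N) = -1 - 3*N (P(H, N) = -3*N - 1 = -1 - 3*N)
J(U, V) = -12
J(P(-3, s), -1)*27 + 8 = -12*27 + 8 = -324 + 8 = -316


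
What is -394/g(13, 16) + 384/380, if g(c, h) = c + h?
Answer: -34646/2755 ≈ -12.576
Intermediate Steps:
-394/g(13, 16) + 384/380 = -394/(13 + 16) + 384/380 = -394/29 + 384*(1/380) = -394*1/29 + 96/95 = -394/29 + 96/95 = -34646/2755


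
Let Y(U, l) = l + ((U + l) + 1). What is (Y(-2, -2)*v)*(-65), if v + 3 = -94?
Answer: -31525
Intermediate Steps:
v = -97 (v = -3 - 94 = -97)
Y(U, l) = 1 + U + 2*l (Y(U, l) = l + (1 + U + l) = 1 + U + 2*l)
(Y(-2, -2)*v)*(-65) = ((1 - 2 + 2*(-2))*(-97))*(-65) = ((1 - 2 - 4)*(-97))*(-65) = -5*(-97)*(-65) = 485*(-65) = -31525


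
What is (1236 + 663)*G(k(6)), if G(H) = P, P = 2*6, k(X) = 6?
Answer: 22788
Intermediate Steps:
P = 12
G(H) = 12
(1236 + 663)*G(k(6)) = (1236 + 663)*12 = 1899*12 = 22788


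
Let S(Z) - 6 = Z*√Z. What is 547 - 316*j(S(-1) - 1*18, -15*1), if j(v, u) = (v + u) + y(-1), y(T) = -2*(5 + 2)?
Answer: 13503 + 316*I ≈ 13503.0 + 316.0*I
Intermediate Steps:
y(T) = -14 (y(T) = -2*7 = -14)
S(Z) = 6 + Z^(3/2) (S(Z) = 6 + Z*√Z = 6 + Z^(3/2))
j(v, u) = -14 + u + v (j(v, u) = (v + u) - 14 = (u + v) - 14 = -14 + u + v)
547 - 316*j(S(-1) - 1*18, -15*1) = 547 - 316*(-14 - 15*1 + ((6 + (-1)^(3/2)) - 1*18)) = 547 - 316*(-14 - 15 + ((6 - I) - 18)) = 547 - 316*(-14 - 15 + (-12 - I)) = 547 - 316*(-41 - I) = 547 + (12956 + 316*I) = 13503 + 316*I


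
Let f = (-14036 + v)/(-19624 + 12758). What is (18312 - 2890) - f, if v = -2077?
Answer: 105871339/6866 ≈ 15420.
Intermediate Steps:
f = 16113/6866 (f = (-14036 - 2077)/(-19624 + 12758) = -16113/(-6866) = -16113*(-1/6866) = 16113/6866 ≈ 2.3468)
(18312 - 2890) - f = (18312 - 2890) - 1*16113/6866 = 15422 - 16113/6866 = 105871339/6866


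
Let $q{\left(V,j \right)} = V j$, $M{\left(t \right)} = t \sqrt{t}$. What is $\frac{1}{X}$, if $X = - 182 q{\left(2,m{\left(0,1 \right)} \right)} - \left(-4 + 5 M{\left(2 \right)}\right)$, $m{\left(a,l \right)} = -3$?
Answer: $\frac{137}{150127} + \frac{5 \sqrt{2}}{600508} \approx 0.00092434$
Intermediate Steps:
$M{\left(t \right)} = t^{\frac{3}{2}}$
$X = 1096 - 10 \sqrt{2}$ ($X = - 182 \cdot 2 \left(-3\right) + \left(4 - 5 \cdot 2^{\frac{3}{2}}\right) = \left(-182\right) \left(-6\right) + \left(4 - 5 \cdot 2 \sqrt{2}\right) = 1092 + \left(4 - 10 \sqrt{2}\right) = 1096 - 10 \sqrt{2} \approx 1081.9$)
$\frac{1}{X} = \frac{1}{1096 - 10 \sqrt{2}}$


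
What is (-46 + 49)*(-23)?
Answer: -69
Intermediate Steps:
(-46 + 49)*(-23) = 3*(-23) = -69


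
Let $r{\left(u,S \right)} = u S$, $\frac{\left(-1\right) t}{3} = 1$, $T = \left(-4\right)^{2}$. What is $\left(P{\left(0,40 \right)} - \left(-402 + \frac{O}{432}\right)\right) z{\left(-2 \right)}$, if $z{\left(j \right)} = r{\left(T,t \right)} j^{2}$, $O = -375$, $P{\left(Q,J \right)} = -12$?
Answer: $- \frac{225140}{3} \approx -75047.0$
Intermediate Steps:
$T = 16$
$t = -3$ ($t = \left(-3\right) 1 = -3$)
$r{\left(u,S \right)} = S u$
$z{\left(j \right)} = - 48 j^{2}$ ($z{\left(j \right)} = \left(-3\right) 16 j^{2} = - 48 j^{2}$)
$\left(P{\left(0,40 \right)} - \left(-402 + \frac{O}{432}\right)\right) z{\left(-2 \right)} = \left(-12 + \left(402 - - \frac{375}{432}\right)\right) \left(- 48 \left(-2\right)^{2}\right) = \left(-12 + \left(402 - \left(-375\right) \frac{1}{432}\right)\right) \left(\left(-48\right) 4\right) = \left(-12 + \left(402 - - \frac{125}{144}\right)\right) \left(-192\right) = \left(-12 + \left(402 + \frac{125}{144}\right)\right) \left(-192\right) = \left(-12 + \frac{58013}{144}\right) \left(-192\right) = \frac{56285}{144} \left(-192\right) = - \frac{225140}{3}$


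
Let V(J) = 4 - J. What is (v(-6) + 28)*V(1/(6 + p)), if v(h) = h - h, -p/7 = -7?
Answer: 6132/55 ≈ 111.49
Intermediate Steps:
p = 49 (p = -7*(-7) = 49)
v(h) = 0
(v(-6) + 28)*V(1/(6 + p)) = (0 + 28)*(4 - 1/(6 + 49)) = 28*(4 - 1/55) = 28*(219/55) = 6132/55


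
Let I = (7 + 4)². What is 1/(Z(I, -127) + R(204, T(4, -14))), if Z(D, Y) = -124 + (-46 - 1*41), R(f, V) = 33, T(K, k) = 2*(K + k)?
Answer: -1/178 ≈ -0.0056180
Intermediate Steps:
T(K, k) = 2*K + 2*k
I = 121 (I = 11² = 121)
Z(D, Y) = -211 (Z(D, Y) = -124 + (-46 - 41) = -124 - 87 = -211)
1/(Z(I, -127) + R(204, T(4, -14))) = 1/(-211 + 33) = 1/(-178) = -1/178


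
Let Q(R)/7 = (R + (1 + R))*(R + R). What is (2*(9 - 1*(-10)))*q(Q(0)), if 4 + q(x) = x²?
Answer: -152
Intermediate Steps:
Q(R) = 14*R*(1 + 2*R) (Q(R) = 7*((R + (1 + R))*(R + R)) = 7*((1 + 2*R)*(2*R)) = 7*(2*R*(1 + 2*R)) = 14*R*(1 + 2*R))
q(x) = -4 + x²
(2*(9 - 1*(-10)))*q(Q(0)) = (2*(9 - 1*(-10)))*(-4 + (14*0*(1 + 2*0))²) = (2*(9 + 10))*(-4 + (14*0*(1 + 0))²) = (2*19)*(-4 + (14*0*1)²) = 38*(-4 + 0²) = 38*(-4 + 0) = 38*(-4) = -152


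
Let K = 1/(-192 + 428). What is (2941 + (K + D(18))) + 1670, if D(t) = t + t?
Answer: 1096693/236 ≈ 4647.0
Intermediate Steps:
D(t) = 2*t
K = 1/236 ≈ 0.0042373
(2941 + (K + D(18))) + 1670 = (2941 + (1/236 + 2*18)) + 1670 = (2941 + (1/236 + 36)) + 1670 = (2941 + 8497/236) + 1670 = 702573/236 + 1670 = 1096693/236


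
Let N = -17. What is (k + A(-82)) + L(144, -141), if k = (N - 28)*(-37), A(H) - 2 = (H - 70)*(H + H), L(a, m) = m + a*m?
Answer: 6150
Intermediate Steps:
A(H) = 2 + 2*H*(-70 + H) (A(H) = 2 + (H - 70)*(H + H) = 2 + (-70 + H)*(2*H) = 2 + 2*H*(-70 + H))
k = 1665 (k = (-17 - 28)*(-37) = -45*(-37) = 1665)
(k + A(-82)) + L(144, -141) = (1665 + (2 - 140*(-82) + 2*(-82)²)) - 141*(1 + 144) = (1665 + (2 + 11480 + 2*6724)) - 141*145 = (1665 + (2 + 11480 + 13448)) - 20445 = (1665 + 24930) - 20445 = 26595 - 20445 = 6150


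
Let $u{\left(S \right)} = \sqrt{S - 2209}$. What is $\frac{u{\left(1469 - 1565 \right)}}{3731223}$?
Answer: $\frac{i \sqrt{2305}}{3731223} \approx 1.2867 \cdot 10^{-5} i$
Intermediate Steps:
$u{\left(S \right)} = \sqrt{-2209 + S}$
$\frac{u{\left(1469 - 1565 \right)}}{3731223} = \frac{\sqrt{-2209 + \left(1469 - 1565\right)}}{3731223} = \sqrt{-2209 - 96} \cdot \frac{1}{3731223} = \sqrt{-2305} \cdot \frac{1}{3731223} = i \sqrt{2305} \cdot \frac{1}{3731223} = \frac{i \sqrt{2305}}{3731223}$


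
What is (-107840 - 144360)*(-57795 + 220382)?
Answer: -41004441400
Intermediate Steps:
(-107840 - 144360)*(-57795 + 220382) = -252200*162587 = -41004441400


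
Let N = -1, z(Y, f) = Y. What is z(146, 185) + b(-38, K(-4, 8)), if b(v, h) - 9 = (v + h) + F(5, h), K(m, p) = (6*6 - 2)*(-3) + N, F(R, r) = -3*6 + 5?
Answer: 1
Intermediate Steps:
F(R, r) = -13 (F(R, r) = -18 + 5 = -13)
K(m, p) = -103 (K(m, p) = (6*6 - 2)*(-3) - 1 = (36 - 2)*(-3) - 1 = 34*(-3) - 1 = -102 - 1 = -103)
b(v, h) = -4 + h + v (b(v, h) = 9 + ((v + h) - 13) = 9 + ((h + v) - 13) = 9 + (-13 + h + v) = -4 + h + v)
z(146, 185) + b(-38, K(-4, 8)) = 146 + (-4 - 103 - 38) = 146 - 145 = 1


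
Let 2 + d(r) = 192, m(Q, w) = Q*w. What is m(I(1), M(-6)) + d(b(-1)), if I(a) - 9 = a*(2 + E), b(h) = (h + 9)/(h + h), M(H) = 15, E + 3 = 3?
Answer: 355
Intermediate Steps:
E = 0 (E = -3 + 3 = 0)
b(h) = (9 + h)/(2*h) (b(h) = (9 + h)/((2*h)) = (9 + h)*(1/(2*h)) = (9 + h)/(2*h))
I(a) = 9 + 2*a (I(a) = 9 + a*(2 + 0) = 9 + a*2 = 9 + 2*a)
d(r) = 190 (d(r) = -2 + 192 = 190)
m(I(1), M(-6)) + d(b(-1)) = (9 + 2*1)*15 + 190 = (9 + 2)*15 + 190 = 11*15 + 190 = 165 + 190 = 355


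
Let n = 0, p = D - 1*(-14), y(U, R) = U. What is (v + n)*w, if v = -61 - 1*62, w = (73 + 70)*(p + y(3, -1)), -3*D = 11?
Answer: -234520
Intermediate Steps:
D = -11/3 (D = -1/3*11 = -11/3 ≈ -3.6667)
p = 31/3 (p = -11/3 - 1*(-14) = -11/3 + 14 = 31/3 ≈ 10.333)
w = 5720/3 (w = (73 + 70)*(31/3 + 3) = 143*(40/3) = 5720/3 ≈ 1906.7)
v = -123 (v = -61 - 62 = -123)
(v + n)*w = (-123 + 0)*(5720/3) = -123*5720/3 = -234520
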